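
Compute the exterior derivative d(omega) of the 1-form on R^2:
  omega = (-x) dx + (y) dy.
d(omega) = 0

For a 1-form omega = sum_i f_i dx_i, the exterior derivative is
  d(omega) = sum_{i < j} (∂f_j/∂x_i - ∂f_i/∂x_j) dx_i ∧ dx_j.

Assembling: d(omega) = 0.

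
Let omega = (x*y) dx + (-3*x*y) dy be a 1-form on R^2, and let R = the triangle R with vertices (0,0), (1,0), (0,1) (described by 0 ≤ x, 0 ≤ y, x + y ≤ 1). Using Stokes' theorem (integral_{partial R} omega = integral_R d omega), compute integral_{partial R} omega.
integral_(partial R) omega = -2/3

Stokes: integral_partial_R omega = integral_R d omega with d omega = (∂Q/∂x - ∂P/∂y) dx ∧ dy.
  ∂Q/∂x = -3*y
  ∂P/∂y = x
  integrand = ∂Q/∂x - ∂P/∂y = -x - 3*y.
Integrating over R: integral_0^1 integral_0^{1-x} (-x - 3*y) dy dx = -2/3.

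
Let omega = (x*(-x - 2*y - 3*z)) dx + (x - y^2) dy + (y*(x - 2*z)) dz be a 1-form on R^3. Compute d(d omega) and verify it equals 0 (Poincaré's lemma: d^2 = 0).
d(d omega) = 0

Step 1: d omega = sum_{i<j} (∂f_j/∂x_i - ∂f_i/∂x_j) dx_i ∧ dx_j:
  coeff of dx ∧ dy: 2*x + 1
  coeff of dx ∧ dz: 3*x + y
  coeff of dy ∧ dz: x - 2*z
Step 2: Apply d again to each 2-form coefficient. The only possible 3-form in R^3 is dx ∧ dy ∧ dz, with coefficient
  ∂(coeff of dy∧dz)/∂x - ∂(coeff of dx∧dz)/∂y + ∂(coeff of dx∧dy)/∂z
  = ∂/∂x (x - 2*z) - ∂/∂y (3*x + y) + ∂/∂z (2*x + 1).
Each of these terms simplifies to sums of mixed partials that cancel in pairs. The result is 0 (by equality of mixed partials for smooth functions — Schwarz / Clairaut).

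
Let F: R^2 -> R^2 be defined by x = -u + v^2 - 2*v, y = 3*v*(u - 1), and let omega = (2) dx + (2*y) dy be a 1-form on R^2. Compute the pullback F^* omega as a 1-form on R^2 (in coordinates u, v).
F^* omega = (18*u*v^2 - 18*v^2 - 2) du + (18*u^2*v - 36*u*v + 22*v - 4) dv

Using F^*(f dg) = (f ∘ F) d(g ∘ F), substitute each coordinate x_i by F_i(u, v) in f_i, and replace dx_i by d F_i = (∂F_i/∂u) du + (∂F_i/∂v) dv.
  For the x component: f_1(F) = 2; d F_1 = (-1) du + (2*v - 2) dv
  For the y component: f_2(F) = 6*v*(u - 1); d F_2 = (3*v) du + (3*u - 3) dv
Combining and collecting du, dv coefficients:
  coeff of du: 18*u*v^2 - 18*v^2 - 2
  coeff of dv: 18*u^2*v - 36*u*v + 22*v - 4
F^* omega = (18*u*v^2 - 18*v^2 - 2) du + (18*u^2*v - 36*u*v + 22*v - 4) dv.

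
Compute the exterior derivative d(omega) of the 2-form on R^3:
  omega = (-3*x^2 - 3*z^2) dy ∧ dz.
d(omega) = (-6*x) dx ∧ dy ∧ dz

For a 2-form omega = sum_{i<j} g_{ij} dx_i ∧ dx_j, the exterior derivative is
  d(omega) = sum_{i<j} d(g_{ij}) ∧ dx_i ∧ dx_j = sum_{i<j, k} (∂g_{ij}/∂x_k) dx_k ∧ dx_i ∧ dx_j.
Expand each term, using dx_k ∧ dx_i ∧ dx_j = sgn(permutation) dx_{(a)} ∧ dx_{(b)} ∧ dx_{(c)} with (a < b < c) sorted:
  d(-3*x^2 - 3*z^2) includes (∂/∂x)(-3*x^2 - 3*z^2) dx = (-6*x) dx, which multiplied by dy ∧ dz gives (-6*x) dx ∧ dy ∧ dz
Collecting like 3-forms: d(omega) = (-6*x) dx ∧ dy ∧ dz.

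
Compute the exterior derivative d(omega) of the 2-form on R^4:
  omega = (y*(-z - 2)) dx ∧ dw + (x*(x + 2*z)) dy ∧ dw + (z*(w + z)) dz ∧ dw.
d(omega) = (2*x + 3*z + 2) dx ∧ dy ∧ dw + (y) dx ∧ dz ∧ dw + (-2*x) dy ∧ dz ∧ dw

For a 2-form omega = sum_{i<j} g_{ij} dx_i ∧ dx_j, the exterior derivative is
  d(omega) = sum_{i<j} d(g_{ij}) ∧ dx_i ∧ dx_j = sum_{i<j, k} (∂g_{ij}/∂x_k) dx_k ∧ dx_i ∧ dx_j.
Expand each term, using dx_k ∧ dx_i ∧ dx_j = sgn(permutation) dx_{(a)} ∧ dx_{(b)} ∧ dx_{(c)} with (a < b < c) sorted:
  d(y*(-z - 2)) includes (∂/∂y)(y*(-z - 2)) dy = (-z - 2) dy, which multiplied by dx ∧ dw gives (z + 2) dx ∧ dy ∧ dw
  d(y*(-z - 2)) includes (∂/∂z)(y*(-z - 2)) dz = (-y) dz, which multiplied by dx ∧ dw gives (y) dx ∧ dz ∧ dw
  d(x*(x + 2*z)) includes (∂/∂x)(x*(x + 2*z)) dx = (2*x + 2*z) dx, which multiplied by dy ∧ dw gives (2*x + 2*z) dx ∧ dy ∧ dw
  d(x*(x + 2*z)) includes (∂/∂z)(x*(x + 2*z)) dz = (2*x) dz, which multiplied by dy ∧ dw gives (-2*x) dy ∧ dz ∧ dw
Collecting like 3-forms: d(omega) = (2*x + 3*z + 2) dx ∧ dy ∧ dw + (y) dx ∧ dz ∧ dw + (-2*x) dy ∧ dz ∧ dw.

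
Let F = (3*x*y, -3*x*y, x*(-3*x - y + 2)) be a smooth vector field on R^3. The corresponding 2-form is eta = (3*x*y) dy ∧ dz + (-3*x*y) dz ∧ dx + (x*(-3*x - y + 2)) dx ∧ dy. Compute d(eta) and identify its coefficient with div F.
d(eta) = (-3*x + 3*y) dx ∧ dy ∧ dz; div F = -3*x + 3*y

For a 2-form in R^3 of the form above, applying d gives a 3-form with coefficient ∂P/∂x + ∂Q/∂y + ∂R/∂z:
  ∂P/∂x = 3*y
  ∂Q/∂y = -3*x
  ∂R/∂z = 0
Sum = -3*x + 3*y, which is exactly div F.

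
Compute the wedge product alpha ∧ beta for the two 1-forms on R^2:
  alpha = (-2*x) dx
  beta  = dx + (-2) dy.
alpha ∧ beta = (4*x) dx ∧ dy

Distribute the wedge, using dx_i ∧ dx_j = -dx_j ∧ dx_i and dx_i ∧ dx_i = 0. For each pair (i, j) with i < j, the coefficient of dx_i ∧ dx_j in alpha ∧ beta is (alpha_i * beta_j - alpha_j * beta_i). Collecting: alpha ∧ beta = (4*x) dx ∧ dy.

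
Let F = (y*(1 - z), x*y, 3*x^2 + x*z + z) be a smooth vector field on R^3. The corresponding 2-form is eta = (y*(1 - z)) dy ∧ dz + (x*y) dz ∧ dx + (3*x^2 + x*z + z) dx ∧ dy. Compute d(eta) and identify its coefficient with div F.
d(eta) = (2*x + 1) dx ∧ dy ∧ dz; div F = 2*x + 1

For a 2-form in R^3 of the form above, applying d gives a 3-form with coefficient ∂P/∂x + ∂Q/∂y + ∂R/∂z:
  ∂P/∂x = 0
  ∂Q/∂y = x
  ∂R/∂z = x + 1
Sum = 2*x + 1, which is exactly div F.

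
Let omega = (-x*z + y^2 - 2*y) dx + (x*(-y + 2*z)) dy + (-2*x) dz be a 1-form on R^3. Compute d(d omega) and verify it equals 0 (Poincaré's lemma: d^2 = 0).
d(d omega) = 0

Step 1: d omega = sum_{i<j} (∂f_j/∂x_i - ∂f_i/∂x_j) dx_i ∧ dx_j:
  coeff of dx ∧ dy: -3*y + 2*z + 2
  coeff of dx ∧ dz: x - 2
  coeff of dy ∧ dz: -2*x
Step 2: Apply d again to each 2-form coefficient. The only possible 3-form in R^3 is dx ∧ dy ∧ dz, with coefficient
  ∂(coeff of dy∧dz)/∂x - ∂(coeff of dx∧dz)/∂y + ∂(coeff of dx∧dy)/∂z
  = ∂/∂x (-2*x) - ∂/∂y (x - 2) + ∂/∂z (-3*y + 2*z + 2).
Each of these terms simplifies to sums of mixed partials that cancel in pairs. The result is 0 (by equality of mixed partials for smooth functions — Schwarz / Clairaut).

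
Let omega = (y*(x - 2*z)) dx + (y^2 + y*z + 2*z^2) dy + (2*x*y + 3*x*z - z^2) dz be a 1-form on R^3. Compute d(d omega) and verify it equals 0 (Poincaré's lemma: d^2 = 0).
d(d omega) = 0

Step 1: d omega = sum_{i<j} (∂f_j/∂x_i - ∂f_i/∂x_j) dx_i ∧ dx_j:
  coeff of dx ∧ dy: -x + 2*z
  coeff of dx ∧ dz: 4*y + 3*z
  coeff of dy ∧ dz: 2*x - y - 4*z
Step 2: Apply d again to each 2-form coefficient. The only possible 3-form in R^3 is dx ∧ dy ∧ dz, with coefficient
  ∂(coeff of dy∧dz)/∂x - ∂(coeff of dx∧dz)/∂y + ∂(coeff of dx∧dy)/∂z
  = ∂/∂x (2*x - y - 4*z) - ∂/∂y (4*y + 3*z) + ∂/∂z (-x + 2*z).
Each of these terms simplifies to sums of mixed partials that cancel in pairs. The result is 0 (by equality of mixed partials for smooth functions — Schwarz / Clairaut).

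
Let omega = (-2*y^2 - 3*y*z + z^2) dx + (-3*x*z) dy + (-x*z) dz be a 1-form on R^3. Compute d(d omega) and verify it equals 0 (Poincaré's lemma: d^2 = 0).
d(d omega) = 0

Step 1: d omega = sum_{i<j} (∂f_j/∂x_i - ∂f_i/∂x_j) dx_i ∧ dx_j:
  coeff of dx ∧ dy: 4*y
  coeff of dx ∧ dz: 3*y - 3*z
  coeff of dy ∧ dz: 3*x
Step 2: Apply d again to each 2-form coefficient. The only possible 3-form in R^3 is dx ∧ dy ∧ dz, with coefficient
  ∂(coeff of dy∧dz)/∂x - ∂(coeff of dx∧dz)/∂y + ∂(coeff of dx∧dy)/∂z
  = ∂/∂x (3*x) - ∂/∂y (3*y - 3*z) + ∂/∂z (4*y).
Each of these terms simplifies to sums of mixed partials that cancel in pairs. The result is 0 (by equality of mixed partials for smooth functions — Schwarz / Clairaut).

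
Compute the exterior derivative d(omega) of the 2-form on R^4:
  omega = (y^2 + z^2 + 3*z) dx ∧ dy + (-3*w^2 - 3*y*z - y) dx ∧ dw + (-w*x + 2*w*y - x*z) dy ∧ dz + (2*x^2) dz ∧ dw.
d(omega) = (-w + z + 3) dx ∧ dy ∧ dz + (3*z + 1) dx ∧ dy ∧ dw + (4*x + 3*y) dx ∧ dz ∧ dw + (-x + 2*y) dy ∧ dz ∧ dw

For a 2-form omega = sum_{i<j} g_{ij} dx_i ∧ dx_j, the exterior derivative is
  d(omega) = sum_{i<j} d(g_{ij}) ∧ dx_i ∧ dx_j = sum_{i<j, k} (∂g_{ij}/∂x_k) dx_k ∧ dx_i ∧ dx_j.
Expand each term, using dx_k ∧ dx_i ∧ dx_j = sgn(permutation) dx_{(a)} ∧ dx_{(b)} ∧ dx_{(c)} with (a < b < c) sorted:
  d(y^2 + z^2 + 3*z) includes (∂/∂z)(y^2 + z^2 + 3*z) dz = (2*z + 3) dz, which multiplied by dx ∧ dy gives (2*z + 3) dx ∧ dy ∧ dz
  d(-3*w^2 - 3*y*z - y) includes (∂/∂y)(-3*w^2 - 3*y*z - y) dy = (-3*z - 1) dy, which multiplied by dx ∧ dw gives (3*z + 1) dx ∧ dy ∧ dw
  d(-3*w^2 - 3*y*z - y) includes (∂/∂z)(-3*w^2 - 3*y*z - y) dz = (-3*y) dz, which multiplied by dx ∧ dw gives (3*y) dx ∧ dz ∧ dw
  d(-w*x + 2*w*y - x*z) includes (∂/∂x)(-w*x + 2*w*y - x*z) dx = (-w - z) dx, which multiplied by dy ∧ dz gives (-w - z) dx ∧ dy ∧ dz
  d(-w*x + 2*w*y - x*z) includes (∂/∂w)(-w*x + 2*w*y - x*z) dw = (-x + 2*y) dw, which multiplied by dy ∧ dz gives (-x + 2*y) dy ∧ dz ∧ dw
  d(2*x^2) includes (∂/∂x)(2*x^2) dx = (4*x) dx, which multiplied by dz ∧ dw gives (4*x) dx ∧ dz ∧ dw
Collecting like 3-forms: d(omega) = (-w + z + 3) dx ∧ dy ∧ dz + (3*z + 1) dx ∧ dy ∧ dw + (4*x + 3*y) dx ∧ dz ∧ dw + (-x + 2*y) dy ∧ dz ∧ dw.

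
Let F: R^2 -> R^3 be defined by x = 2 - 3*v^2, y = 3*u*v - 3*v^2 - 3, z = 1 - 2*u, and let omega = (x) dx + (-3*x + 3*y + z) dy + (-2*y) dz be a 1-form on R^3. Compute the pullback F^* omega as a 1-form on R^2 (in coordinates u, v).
F^* omega = (27*u*v^2 + 6*u*v - 12*v^2 - 42*v - 12) du + (27*u^2*v - 6*u^2 - 54*u*v^2 + 12*u*v - 42*u + 18*v^3 + 72*v) dv

Using F^*(f dg) = (f ∘ F) d(g ∘ F), substitute each coordinate x_i by F_i(u, v) in f_i, and replace dx_i by d F_i = (∂F_i/∂u) du + (∂F_i/∂v) dv.
  For the x component: f_1(F) = 2 - 3*v^2; d F_1 = (0) du + (-6*v) dv
  For the y component: f_2(F) = 9*u*v - 2*u - 14; d F_2 = (3*v) du + (3*u - 6*v) dv
  For the z component: f_3(F) = -6*u*v + 6*v^2 + 6; d F_3 = (-2) du + (0) dv
Combining and collecting du, dv coefficients:
  coeff of du: 27*u*v^2 + 6*u*v - 12*v^2 - 42*v - 12
  coeff of dv: 27*u^2*v - 6*u^2 - 54*u*v^2 + 12*u*v - 42*u + 18*v^3 + 72*v
F^* omega = (27*u*v^2 + 6*u*v - 12*v^2 - 42*v - 12) du + (27*u^2*v - 6*u^2 - 54*u*v^2 + 12*u*v - 42*u + 18*v^3 + 72*v) dv.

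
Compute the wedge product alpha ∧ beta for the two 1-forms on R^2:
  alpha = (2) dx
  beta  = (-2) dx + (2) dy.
alpha ∧ beta = (4) dx ∧ dy

Distribute the wedge, using dx_i ∧ dx_j = -dx_j ∧ dx_i and dx_i ∧ dx_i = 0. For each pair (i, j) with i < j, the coefficient of dx_i ∧ dx_j in alpha ∧ beta is (alpha_i * beta_j - alpha_j * beta_i). Collecting: alpha ∧ beta = (4) dx ∧ dy.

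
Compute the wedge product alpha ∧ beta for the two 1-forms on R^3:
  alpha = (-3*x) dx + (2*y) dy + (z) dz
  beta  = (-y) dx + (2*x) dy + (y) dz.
alpha ∧ beta = (-6*x^2 + 2*y^2) dx ∧ dy + (y*(-3*x + z)) dx ∧ dz + (-2*x*z + 2*y^2) dy ∧ dz

Distribute the wedge, using dx_i ∧ dx_j = -dx_j ∧ dx_i and dx_i ∧ dx_i = 0. For each pair (i, j) with i < j, the coefficient of dx_i ∧ dx_j in alpha ∧ beta is (alpha_i * beta_j - alpha_j * beta_i). Collecting: alpha ∧ beta = (-6*x^2 + 2*y^2) dx ∧ dy + (y*(-3*x + z)) dx ∧ dz + (-2*x*z + 2*y^2) dy ∧ dz.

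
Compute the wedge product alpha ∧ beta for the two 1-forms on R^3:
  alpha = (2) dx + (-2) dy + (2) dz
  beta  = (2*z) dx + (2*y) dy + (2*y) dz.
alpha ∧ beta = (4*y + 4*z) dx ∧ dy + (4*y - 4*z) dx ∧ dz + (-8*y) dy ∧ dz

Distribute the wedge, using dx_i ∧ dx_j = -dx_j ∧ dx_i and dx_i ∧ dx_i = 0. For each pair (i, j) with i < j, the coefficient of dx_i ∧ dx_j in alpha ∧ beta is (alpha_i * beta_j - alpha_j * beta_i). Collecting: alpha ∧ beta = (4*y + 4*z) dx ∧ dy + (4*y - 4*z) dx ∧ dz + (-8*y) dy ∧ dz.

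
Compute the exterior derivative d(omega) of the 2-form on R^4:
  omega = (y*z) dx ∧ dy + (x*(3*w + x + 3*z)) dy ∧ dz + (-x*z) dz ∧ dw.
d(omega) = (3*w + 2*x + y + 3*z) dx ∧ dy ∧ dz + (3*x) dy ∧ dz ∧ dw + (-z) dx ∧ dz ∧ dw

For a 2-form omega = sum_{i<j} g_{ij} dx_i ∧ dx_j, the exterior derivative is
  d(omega) = sum_{i<j} d(g_{ij}) ∧ dx_i ∧ dx_j = sum_{i<j, k} (∂g_{ij}/∂x_k) dx_k ∧ dx_i ∧ dx_j.
Expand each term, using dx_k ∧ dx_i ∧ dx_j = sgn(permutation) dx_{(a)} ∧ dx_{(b)} ∧ dx_{(c)} with (a < b < c) sorted:
  d(y*z) includes (∂/∂z)(y*z) dz = (y) dz, which multiplied by dx ∧ dy gives (y) dx ∧ dy ∧ dz
  d(x*(3*w + x + 3*z)) includes (∂/∂x)(x*(3*w + x + 3*z)) dx = (3*w + 2*x + 3*z) dx, which multiplied by dy ∧ dz gives (3*w + 2*x + 3*z) dx ∧ dy ∧ dz
  d(x*(3*w + x + 3*z)) includes (∂/∂w)(x*(3*w + x + 3*z)) dw = (3*x) dw, which multiplied by dy ∧ dz gives (3*x) dy ∧ dz ∧ dw
  d(-x*z) includes (∂/∂x)(-x*z) dx = (-z) dx, which multiplied by dz ∧ dw gives (-z) dx ∧ dz ∧ dw
Collecting like 3-forms: d(omega) = (3*w + 2*x + y + 3*z) dx ∧ dy ∧ dz + (3*x) dy ∧ dz ∧ dw + (-z) dx ∧ dz ∧ dw.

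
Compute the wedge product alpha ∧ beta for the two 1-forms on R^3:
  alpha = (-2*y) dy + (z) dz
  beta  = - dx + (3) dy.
alpha ∧ beta = (-2*y) dx ∧ dy + (z) dx ∧ dz + (-3*z) dy ∧ dz

Distribute the wedge, using dx_i ∧ dx_j = -dx_j ∧ dx_i and dx_i ∧ dx_i = 0. For each pair (i, j) with i < j, the coefficient of dx_i ∧ dx_j in alpha ∧ beta is (alpha_i * beta_j - alpha_j * beta_i). Collecting: alpha ∧ beta = (-2*y) dx ∧ dy + (z) dx ∧ dz + (-3*z) dy ∧ dz.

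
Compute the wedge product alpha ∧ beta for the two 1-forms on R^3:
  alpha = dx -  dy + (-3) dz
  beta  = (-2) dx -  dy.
alpha ∧ beta = (-3) dx ∧ dy + (-6) dx ∧ dz + (-3) dy ∧ dz

Distribute the wedge, using dx_i ∧ dx_j = -dx_j ∧ dx_i and dx_i ∧ dx_i = 0. For each pair (i, j) with i < j, the coefficient of dx_i ∧ dx_j in alpha ∧ beta is (alpha_i * beta_j - alpha_j * beta_i). Collecting: alpha ∧ beta = (-3) dx ∧ dy + (-6) dx ∧ dz + (-3) dy ∧ dz.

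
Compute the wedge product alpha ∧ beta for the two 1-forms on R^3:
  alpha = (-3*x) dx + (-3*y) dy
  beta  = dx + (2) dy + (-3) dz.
alpha ∧ beta = (-6*x + 3*y) dx ∧ dy + (9*x) dx ∧ dz + (9*y) dy ∧ dz

Distribute the wedge, using dx_i ∧ dx_j = -dx_j ∧ dx_i and dx_i ∧ dx_i = 0. For each pair (i, j) with i < j, the coefficient of dx_i ∧ dx_j in alpha ∧ beta is (alpha_i * beta_j - alpha_j * beta_i). Collecting: alpha ∧ beta = (-6*x + 3*y) dx ∧ dy + (9*x) dx ∧ dz + (9*y) dy ∧ dz.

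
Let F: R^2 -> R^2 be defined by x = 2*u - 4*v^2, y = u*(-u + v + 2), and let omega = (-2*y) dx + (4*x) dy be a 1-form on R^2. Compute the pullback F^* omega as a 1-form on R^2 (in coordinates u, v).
F^* omega = (-12*u^2 + 32*u*v^2 + 4*u*v + 8*u - 16*v^3 - 32*v^2) du + (8*u*(-2*u*v + u + 4*v)) dv

Using F^*(f dg) = (f ∘ F) d(g ∘ F), substitute each coordinate x_i by F_i(u, v) in f_i, and replace dx_i by d F_i = (∂F_i/∂u) du + (∂F_i/∂v) dv.
  For the x component: f_1(F) = 2*u*(u - v - 2); d F_1 = (2) du + (-8*v) dv
  For the y component: f_2(F) = 8*u - 16*v^2; d F_2 = (-2*u + v + 2) du + (u) dv
Combining and collecting du, dv coefficients:
  coeff of du: -12*u^2 + 32*u*v^2 + 4*u*v + 8*u - 16*v^3 - 32*v^2
  coeff of dv: 8*u*(-2*u*v + u + 4*v)
F^* omega = (-12*u^2 + 32*u*v^2 + 4*u*v + 8*u - 16*v^3 - 32*v^2) du + (8*u*(-2*u*v + u + 4*v)) dv.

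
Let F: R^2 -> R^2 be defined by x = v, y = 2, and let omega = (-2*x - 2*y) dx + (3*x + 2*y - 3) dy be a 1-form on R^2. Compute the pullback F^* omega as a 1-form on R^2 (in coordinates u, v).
F^* omega = (-2*v - 4) dv

Using F^*(f dg) = (f ∘ F) d(g ∘ F), substitute each coordinate x_i by F_i(u, v) in f_i, and replace dx_i by d F_i = (∂F_i/∂u) du + (∂F_i/∂v) dv.
  For the x component: f_1(F) = -2*v - 4; d F_1 = (0) du + (1) dv
  For the y component: f_2(F) = 3*v + 1; d F_2 = (0) du + (0) dv
Combining and collecting du, dv coefficients:
  coeff of du: 0
  coeff of dv: -2*v - 4
F^* omega = (-2*v - 4) dv.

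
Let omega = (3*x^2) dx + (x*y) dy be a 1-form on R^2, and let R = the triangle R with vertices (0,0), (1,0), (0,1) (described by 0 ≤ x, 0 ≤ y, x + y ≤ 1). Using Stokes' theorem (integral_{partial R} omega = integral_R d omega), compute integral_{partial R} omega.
integral_(partial R) omega = 1/6

Stokes: integral_partial_R omega = integral_R d omega with d omega = (∂Q/∂x - ∂P/∂y) dx ∧ dy.
  ∂Q/∂x = y
  ∂P/∂y = 0
  integrand = ∂Q/∂x - ∂P/∂y = y.
Integrating over R: integral_0^1 integral_0^{1-x} (y) dy dx = 1/6.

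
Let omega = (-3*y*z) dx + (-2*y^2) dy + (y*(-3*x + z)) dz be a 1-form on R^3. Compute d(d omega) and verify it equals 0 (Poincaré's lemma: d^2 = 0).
d(d omega) = 0

Step 1: d omega = sum_{i<j} (∂f_j/∂x_i - ∂f_i/∂x_j) dx_i ∧ dx_j:
  coeff of dx ∧ dy: 3*z
  coeff of dx ∧ dz: 0
  coeff of dy ∧ dz: -3*x + z
Step 2: Apply d again to each 2-form coefficient. The only possible 3-form in R^3 is dx ∧ dy ∧ dz, with coefficient
  ∂(coeff of dy∧dz)/∂x - ∂(coeff of dx∧dz)/∂y + ∂(coeff of dx∧dy)/∂z
  = ∂/∂x (-3*x + z) - ∂/∂y (0) + ∂/∂z (3*z).
Each of these terms simplifies to sums of mixed partials that cancel in pairs. The result is 0 (by equality of mixed partials for smooth functions — Schwarz / Clairaut).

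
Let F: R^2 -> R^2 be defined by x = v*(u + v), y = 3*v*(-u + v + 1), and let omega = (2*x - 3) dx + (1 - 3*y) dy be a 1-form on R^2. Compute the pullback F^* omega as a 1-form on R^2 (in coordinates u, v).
F^* omega = (v*(-25*u*v + 29*v^2 + 27*v - 6)) du + (-25*u^2*v + 87*u*v^2 + 54*u*v - 6*u - 50*v^3 - 81*v^2 - 27*v + 3) dv

Using F^*(f dg) = (f ∘ F) d(g ∘ F), substitute each coordinate x_i by F_i(u, v) in f_i, and replace dx_i by d F_i = (∂F_i/∂u) du + (∂F_i/∂v) dv.
  For the x component: f_1(F) = 2*u*v + 2*v^2 - 3; d F_1 = (v) du + (u + 2*v) dv
  For the y component: f_2(F) = 9*u*v - 9*v^2 - 9*v + 1; d F_2 = (-3*v) du + (-3*u + 6*v + 3) dv
Combining and collecting du, dv coefficients:
  coeff of du: v*(-25*u*v + 29*v^2 + 27*v - 6)
  coeff of dv: -25*u^2*v + 87*u*v^2 + 54*u*v - 6*u - 50*v^3 - 81*v^2 - 27*v + 3
F^* omega = (v*(-25*u*v + 29*v^2 + 27*v - 6)) du + (-25*u^2*v + 87*u*v^2 + 54*u*v - 6*u - 50*v^3 - 81*v^2 - 27*v + 3) dv.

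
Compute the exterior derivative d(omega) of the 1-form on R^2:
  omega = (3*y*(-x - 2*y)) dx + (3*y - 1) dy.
d(omega) = (3*x + 12*y) dx ∧ dy

For a 1-form omega = sum_i f_i dx_i, the exterior derivative is
  d(omega) = sum_{i < j} (∂f_j/∂x_i - ∂f_i/∂x_j) dx_i ∧ dx_j.
  coefficient of dx ∧ dy: ∂f_2/∂x - ∂f_1/∂y = ∂(3*y - 1)/∂x - ∂(3*y*(-x - 2*y))/∂y = 3*x + 12*y
Assembling: d(omega) = (3*x + 12*y) dx ∧ dy.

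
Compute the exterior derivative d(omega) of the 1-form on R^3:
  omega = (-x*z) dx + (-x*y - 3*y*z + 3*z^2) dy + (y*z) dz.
d(omega) = (-y) dx ∧ dy + (x) dx ∧ dz + (3*y - 5*z) dy ∧ dz

For a 1-form omega = sum_i f_i dx_i, the exterior derivative is
  d(omega) = sum_{i < j} (∂f_j/∂x_i - ∂f_i/∂x_j) dx_i ∧ dx_j.
  coefficient of dx ∧ dy: ∂f_2/∂x - ∂f_1/∂y = ∂(-x*y - 3*y*z + 3*z^2)/∂x - ∂(-x*z)/∂y = -y
  coefficient of dx ∧ dz: ∂f_3/∂x - ∂f_1/∂z = ∂(y*z)/∂x - ∂(-x*z)/∂z = x
  coefficient of dy ∧ dz: ∂f_3/∂y - ∂f_2/∂z = ∂(y*z)/∂y - ∂(-x*y - 3*y*z + 3*z^2)/∂z = 3*y - 5*z
Assembling: d(omega) = (-y) dx ∧ dy + (x) dx ∧ dz + (3*y - 5*z) dy ∧ dz.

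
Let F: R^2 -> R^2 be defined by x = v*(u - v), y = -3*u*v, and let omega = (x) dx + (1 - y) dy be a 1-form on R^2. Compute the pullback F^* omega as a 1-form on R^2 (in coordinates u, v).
F^* omega = (v*(-8*u*v - v^2 - 3)) du + (-8*u^2*v - 3*u*v^2 - 3*u + 2*v^3) dv

Using F^*(f dg) = (f ∘ F) d(g ∘ F), substitute each coordinate x_i by F_i(u, v) in f_i, and replace dx_i by d F_i = (∂F_i/∂u) du + (∂F_i/∂v) dv.
  For the x component: f_1(F) = v*(u - v); d F_1 = (v) du + (u - 2*v) dv
  For the y component: f_2(F) = 3*u*v + 1; d F_2 = (-3*v) du + (-3*u) dv
Combining and collecting du, dv coefficients:
  coeff of du: v*(-8*u*v - v^2 - 3)
  coeff of dv: -8*u^2*v - 3*u*v^2 - 3*u + 2*v^3
F^* omega = (v*(-8*u*v - v^2 - 3)) du + (-8*u^2*v - 3*u*v^2 - 3*u + 2*v^3) dv.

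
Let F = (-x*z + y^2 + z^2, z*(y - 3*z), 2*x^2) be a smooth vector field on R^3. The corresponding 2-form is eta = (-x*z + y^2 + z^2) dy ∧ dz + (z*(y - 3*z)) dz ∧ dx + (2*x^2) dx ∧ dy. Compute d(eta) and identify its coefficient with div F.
d(eta) = (0) dx ∧ dy ∧ dz; div F = 0

For a 2-form in R^3 of the form above, applying d gives a 3-form with coefficient ∂P/∂x + ∂Q/∂y + ∂R/∂z:
  ∂P/∂x = -z
  ∂Q/∂y = z
  ∂R/∂z = 0
Sum = 0, which is exactly div F.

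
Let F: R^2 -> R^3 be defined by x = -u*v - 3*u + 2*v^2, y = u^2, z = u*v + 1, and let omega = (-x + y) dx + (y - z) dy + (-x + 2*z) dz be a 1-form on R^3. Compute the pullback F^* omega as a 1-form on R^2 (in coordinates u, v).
F^* omega = (2*u^3 - 3*u^2*v - 3*u^2 + 2*u*v^2 - 3*u*v - 11*u + 6*v^2 + 2*v) du + (-u^3 + 6*u^2*v + 4*u*v^2 + 12*u*v + 2*u - 8*v^3) dv

Using F^*(f dg) = (f ∘ F) d(g ∘ F), substitute each coordinate x_i by F_i(u, v) in f_i, and replace dx_i by d F_i = (∂F_i/∂u) du + (∂F_i/∂v) dv.
  For the x component: f_1(F) = u^2 + u*v + 3*u - 2*v^2; d F_1 = (-v - 3) du + (-u + 4*v) dv
  For the y component: f_2(F) = u^2 - u*v - 1; d F_2 = (2*u) du + (0) dv
  For the z component: f_3(F) = 3*u*v + 3*u - 2*v^2 + 2; d F_3 = (v) du + (u) dv
Combining and collecting du, dv coefficients:
  coeff of du: 2*u^3 - 3*u^2*v - 3*u^2 + 2*u*v^2 - 3*u*v - 11*u + 6*v^2 + 2*v
  coeff of dv: -u^3 + 6*u^2*v + 4*u*v^2 + 12*u*v + 2*u - 8*v^3
F^* omega = (2*u^3 - 3*u^2*v - 3*u^2 + 2*u*v^2 - 3*u*v - 11*u + 6*v^2 + 2*v) du + (-u^3 + 6*u^2*v + 4*u*v^2 + 12*u*v + 2*u - 8*v^3) dv.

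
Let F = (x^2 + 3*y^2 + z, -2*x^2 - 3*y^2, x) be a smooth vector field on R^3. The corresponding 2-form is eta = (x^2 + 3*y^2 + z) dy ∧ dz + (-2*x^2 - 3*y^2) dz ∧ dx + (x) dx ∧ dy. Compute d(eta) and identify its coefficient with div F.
d(eta) = (2*x - 6*y) dx ∧ dy ∧ dz; div F = 2*x - 6*y

For a 2-form in R^3 of the form above, applying d gives a 3-form with coefficient ∂P/∂x + ∂Q/∂y + ∂R/∂z:
  ∂P/∂x = 2*x
  ∂Q/∂y = -6*y
  ∂R/∂z = 0
Sum = 2*x - 6*y, which is exactly div F.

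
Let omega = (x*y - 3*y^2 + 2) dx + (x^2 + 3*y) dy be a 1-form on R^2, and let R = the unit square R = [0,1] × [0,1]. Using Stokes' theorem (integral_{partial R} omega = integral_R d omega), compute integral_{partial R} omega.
integral_(partial R) omega = 7/2

Stokes: integral_partial_R omega = integral_R d omega with d omega = (∂Q/∂x - ∂P/∂y) dx ∧ dy.
  ∂Q/∂x = 2*x
  ∂P/∂y = x - 6*y
  integrand = ∂Q/∂x - ∂P/∂y = x + 6*y.
Integrating over R: integral_0^1 integral_0^1 (x + 6*y) dx dy = 7/2.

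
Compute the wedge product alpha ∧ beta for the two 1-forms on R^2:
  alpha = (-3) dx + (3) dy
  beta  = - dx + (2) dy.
alpha ∧ beta = (-3) dx ∧ dy

Distribute the wedge, using dx_i ∧ dx_j = -dx_j ∧ dx_i and dx_i ∧ dx_i = 0. For each pair (i, j) with i < j, the coefficient of dx_i ∧ dx_j in alpha ∧ beta is (alpha_i * beta_j - alpha_j * beta_i). Collecting: alpha ∧ beta = (-3) dx ∧ dy.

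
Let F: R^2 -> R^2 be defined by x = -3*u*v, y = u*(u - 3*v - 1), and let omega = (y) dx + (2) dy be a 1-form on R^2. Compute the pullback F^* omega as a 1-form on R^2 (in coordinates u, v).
F^* omega = (-3*u^2*v + 9*u*v^2 + 3*u*v + 4*u - 6*v - 2) du + (3*u*(-u^2 + 3*u*v + u - 2)) dv

Using F^*(f dg) = (f ∘ F) d(g ∘ F), substitute each coordinate x_i by F_i(u, v) in f_i, and replace dx_i by d F_i = (∂F_i/∂u) du + (∂F_i/∂v) dv.
  For the x component: f_1(F) = u*(u - 3*v - 1); d F_1 = (-3*v) du + (-3*u) dv
  For the y component: f_2(F) = 2; d F_2 = (2*u - 3*v - 1) du + (-3*u) dv
Combining and collecting du, dv coefficients:
  coeff of du: -3*u^2*v + 9*u*v^2 + 3*u*v + 4*u - 6*v - 2
  coeff of dv: 3*u*(-u^2 + 3*u*v + u - 2)
F^* omega = (-3*u^2*v + 9*u*v^2 + 3*u*v + 4*u - 6*v - 2) du + (3*u*(-u^2 + 3*u*v + u - 2)) dv.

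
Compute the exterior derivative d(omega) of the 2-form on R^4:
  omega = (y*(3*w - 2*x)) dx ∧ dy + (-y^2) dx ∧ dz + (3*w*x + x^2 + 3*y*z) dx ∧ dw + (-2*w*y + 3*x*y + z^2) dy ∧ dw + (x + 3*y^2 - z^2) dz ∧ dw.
d(omega) = (6*y - 3*z) dx ∧ dy ∧ dw + (2*y) dx ∧ dy ∧ dz + (1 - 3*y) dx ∧ dz ∧ dw + (6*y - 2*z) dy ∧ dz ∧ dw

For a 2-form omega = sum_{i<j} g_{ij} dx_i ∧ dx_j, the exterior derivative is
  d(omega) = sum_{i<j} d(g_{ij}) ∧ dx_i ∧ dx_j = sum_{i<j, k} (∂g_{ij}/∂x_k) dx_k ∧ dx_i ∧ dx_j.
Expand each term, using dx_k ∧ dx_i ∧ dx_j = sgn(permutation) dx_{(a)} ∧ dx_{(b)} ∧ dx_{(c)} with (a < b < c) sorted:
  d(y*(3*w - 2*x)) includes (∂/∂w)(y*(3*w - 2*x)) dw = (3*y) dw, which multiplied by dx ∧ dy gives (3*y) dx ∧ dy ∧ dw
  d(-y^2) includes (∂/∂y)(-y^2) dy = (-2*y) dy, which multiplied by dx ∧ dz gives (2*y) dx ∧ dy ∧ dz
  d(3*w*x + x^2 + 3*y*z) includes (∂/∂y)(3*w*x + x^2 + 3*y*z) dy = (3*z) dy, which multiplied by dx ∧ dw gives (-3*z) dx ∧ dy ∧ dw
  d(3*w*x + x^2 + 3*y*z) includes (∂/∂z)(3*w*x + x^2 + 3*y*z) dz = (3*y) dz, which multiplied by dx ∧ dw gives (-3*y) dx ∧ dz ∧ dw
  d(-2*w*y + 3*x*y + z^2) includes (∂/∂x)(-2*w*y + 3*x*y + z^2) dx = (3*y) dx, which multiplied by dy ∧ dw gives (3*y) dx ∧ dy ∧ dw
  d(-2*w*y + 3*x*y + z^2) includes (∂/∂z)(-2*w*y + 3*x*y + z^2) dz = (2*z) dz, which multiplied by dy ∧ dw gives (-2*z) dy ∧ dz ∧ dw
  d(x + 3*y^2 - z^2) includes (∂/∂x)(x + 3*y^2 - z^2) dx = (1) dx, which multiplied by dz ∧ dw gives (1) dx ∧ dz ∧ dw
  d(x + 3*y^2 - z^2) includes (∂/∂y)(x + 3*y^2 - z^2) dy = (6*y) dy, which multiplied by dz ∧ dw gives (6*y) dy ∧ dz ∧ dw
Collecting like 3-forms: d(omega) = (6*y - 3*z) dx ∧ dy ∧ dw + (2*y) dx ∧ dy ∧ dz + (1 - 3*y) dx ∧ dz ∧ dw + (6*y - 2*z) dy ∧ dz ∧ dw.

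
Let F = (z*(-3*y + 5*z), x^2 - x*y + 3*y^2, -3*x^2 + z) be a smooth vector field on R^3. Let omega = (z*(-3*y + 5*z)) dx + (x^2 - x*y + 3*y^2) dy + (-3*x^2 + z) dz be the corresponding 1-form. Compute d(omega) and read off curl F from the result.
d(omega) = (0) dy ∧ dz + (6*x - 3*y + 10*z) dz ∧ dx + (2*x - y + 3*z) dx ∧ dy; curl F = (0, 6*x - 3*y + 10*z, 2*x - y + 3*z)

d omega = sum_{i<j} (∂f_j/∂x_i - ∂f_i/∂x_j) dx_i ∧ dx_j. Under the identification (dy ∧ dz, dz ∧ dx, dx ∧ dy) ↔ (e_x, e_y, e_z), the coefficients are exactly the components of curl F. Compute:
  ∂R/∂y - ∂Q/∂z = (0) - (0) = 0
  ∂P/∂z - ∂R/∂x = (-3*y + 10*z) - (-6*x) = 6*x - 3*y + 10*z
  ∂Q/∂x - ∂P/∂y = (2*x - y) - (-3*z) = 2*x - y + 3*z.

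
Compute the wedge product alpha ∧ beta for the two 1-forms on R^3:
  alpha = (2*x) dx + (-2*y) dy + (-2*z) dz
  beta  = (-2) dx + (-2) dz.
alpha ∧ beta = (-4*x - 4*z) dx ∧ dz + (-4*y) dx ∧ dy + (4*y) dy ∧ dz

Distribute the wedge, using dx_i ∧ dx_j = -dx_j ∧ dx_i and dx_i ∧ dx_i = 0. For each pair (i, j) with i < j, the coefficient of dx_i ∧ dx_j in alpha ∧ beta is (alpha_i * beta_j - alpha_j * beta_i). Collecting: alpha ∧ beta = (-4*x - 4*z) dx ∧ dz + (-4*y) dx ∧ dy + (4*y) dy ∧ dz.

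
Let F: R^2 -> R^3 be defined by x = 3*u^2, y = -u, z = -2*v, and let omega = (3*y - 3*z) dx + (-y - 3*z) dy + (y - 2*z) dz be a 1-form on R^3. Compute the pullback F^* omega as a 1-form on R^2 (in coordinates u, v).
F^* omega = (-18*u^2 + 36*u*v - u - 6*v) du + (2*u - 8*v) dv

Using F^*(f dg) = (f ∘ F) d(g ∘ F), substitute each coordinate x_i by F_i(u, v) in f_i, and replace dx_i by d F_i = (∂F_i/∂u) du + (∂F_i/∂v) dv.
  For the x component: f_1(F) = -3*u + 6*v; d F_1 = (6*u) du + (0) dv
  For the y component: f_2(F) = u + 6*v; d F_2 = (-1) du + (0) dv
  For the z component: f_3(F) = -u + 4*v; d F_3 = (0) du + (-2) dv
Combining and collecting du, dv coefficients:
  coeff of du: -18*u^2 + 36*u*v - u - 6*v
  coeff of dv: 2*u - 8*v
F^* omega = (-18*u^2 + 36*u*v - u - 6*v) du + (2*u - 8*v) dv.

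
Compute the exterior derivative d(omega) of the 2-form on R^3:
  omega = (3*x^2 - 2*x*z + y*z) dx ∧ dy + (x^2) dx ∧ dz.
d(omega) = (-2*x + y) dx ∧ dy ∧ dz

For a 2-form omega = sum_{i<j} g_{ij} dx_i ∧ dx_j, the exterior derivative is
  d(omega) = sum_{i<j} d(g_{ij}) ∧ dx_i ∧ dx_j = sum_{i<j, k} (∂g_{ij}/∂x_k) dx_k ∧ dx_i ∧ dx_j.
Expand each term, using dx_k ∧ dx_i ∧ dx_j = sgn(permutation) dx_{(a)} ∧ dx_{(b)} ∧ dx_{(c)} with (a < b < c) sorted:
  d(3*x^2 - 2*x*z + y*z) includes (∂/∂z)(3*x^2 - 2*x*z + y*z) dz = (-2*x + y) dz, which multiplied by dx ∧ dy gives (-2*x + y) dx ∧ dy ∧ dz
Collecting like 3-forms: d(omega) = (-2*x + y) dx ∧ dy ∧ dz.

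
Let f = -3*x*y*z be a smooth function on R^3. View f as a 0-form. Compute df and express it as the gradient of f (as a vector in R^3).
df = (-3*y*z) dx + (-3*x*z) dy + (-3*x*y) dz; grad f = (-3*y*z, -3*x*z, -3*x*y)

For a 0-form f, d f = (∂f/∂x) dx + (∂f/∂y) dy + (∂f/∂z) dz. The components of the vector representation are exactly the entries of grad f in Cartesian coordinates:
  ∂f/∂x = -3*y*z
  ∂f/∂y = -3*x*z
  ∂f/∂z = -3*x*y.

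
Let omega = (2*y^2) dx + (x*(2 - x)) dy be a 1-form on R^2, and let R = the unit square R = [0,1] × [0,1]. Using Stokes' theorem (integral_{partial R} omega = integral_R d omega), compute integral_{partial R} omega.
integral_(partial R) omega = -1

Stokes: integral_partial_R omega = integral_R d omega with d omega = (∂Q/∂x - ∂P/∂y) dx ∧ dy.
  ∂Q/∂x = 2 - 2*x
  ∂P/∂y = 4*y
  integrand = ∂Q/∂x - ∂P/∂y = -2*x - 4*y + 2.
Integrating over R: integral_0^1 integral_0^1 (-2*x - 4*y + 2) dx dy = -1.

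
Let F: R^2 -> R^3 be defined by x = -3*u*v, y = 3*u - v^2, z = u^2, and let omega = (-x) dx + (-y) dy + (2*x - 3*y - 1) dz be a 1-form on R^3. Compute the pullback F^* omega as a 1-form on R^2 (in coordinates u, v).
F^* omega = (-12*u^2*v - 18*u^2 - 3*u*v^2 - 11*u + 3*v^2) du + (v*(-9*u^2 + 6*u - 2*v^2)) dv

Using F^*(f dg) = (f ∘ F) d(g ∘ F), substitute each coordinate x_i by F_i(u, v) in f_i, and replace dx_i by d F_i = (∂F_i/∂u) du + (∂F_i/∂v) dv.
  For the x component: f_1(F) = 3*u*v; d F_1 = (-3*v) du + (-3*u) dv
  For the y component: f_2(F) = -3*u + v^2; d F_2 = (3) du + (-2*v) dv
  For the z component: f_3(F) = -6*u*v - 9*u + 3*v^2 - 1; d F_3 = (2*u) du + (0) dv
Combining and collecting du, dv coefficients:
  coeff of du: -12*u^2*v - 18*u^2 - 3*u*v^2 - 11*u + 3*v^2
  coeff of dv: v*(-9*u^2 + 6*u - 2*v^2)
F^* omega = (-12*u^2*v - 18*u^2 - 3*u*v^2 - 11*u + 3*v^2) du + (v*(-9*u^2 + 6*u - 2*v^2)) dv.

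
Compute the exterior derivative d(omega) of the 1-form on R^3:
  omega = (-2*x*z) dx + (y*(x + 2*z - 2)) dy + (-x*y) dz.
d(omega) = (y) dx ∧ dy + (2*x - y) dx ∧ dz + (-x - 2*y) dy ∧ dz

For a 1-form omega = sum_i f_i dx_i, the exterior derivative is
  d(omega) = sum_{i < j} (∂f_j/∂x_i - ∂f_i/∂x_j) dx_i ∧ dx_j.
  coefficient of dx ∧ dy: ∂f_2/∂x - ∂f_1/∂y = ∂(y*(x + 2*z - 2))/∂x - ∂(-2*x*z)/∂y = y
  coefficient of dx ∧ dz: ∂f_3/∂x - ∂f_1/∂z = ∂(-x*y)/∂x - ∂(-2*x*z)/∂z = 2*x - y
  coefficient of dy ∧ dz: ∂f_3/∂y - ∂f_2/∂z = ∂(-x*y)/∂y - ∂(y*(x + 2*z - 2))/∂z = -x - 2*y
Assembling: d(omega) = (y) dx ∧ dy + (2*x - y) dx ∧ dz + (-x - 2*y) dy ∧ dz.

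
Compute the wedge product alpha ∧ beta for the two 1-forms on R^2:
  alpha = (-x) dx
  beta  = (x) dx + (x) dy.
alpha ∧ beta = (-x^2) dx ∧ dy

Distribute the wedge, using dx_i ∧ dx_j = -dx_j ∧ dx_i and dx_i ∧ dx_i = 0. For each pair (i, j) with i < j, the coefficient of dx_i ∧ dx_j in alpha ∧ beta is (alpha_i * beta_j - alpha_j * beta_i). Collecting: alpha ∧ beta = (-x^2) dx ∧ dy.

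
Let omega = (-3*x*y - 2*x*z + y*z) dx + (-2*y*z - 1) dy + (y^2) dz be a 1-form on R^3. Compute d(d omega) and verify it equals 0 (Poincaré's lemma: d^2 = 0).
d(d omega) = 0

Step 1: d omega = sum_{i<j} (∂f_j/∂x_i - ∂f_i/∂x_j) dx_i ∧ dx_j:
  coeff of dx ∧ dy: 3*x - z
  coeff of dx ∧ dz: 2*x - y
  coeff of dy ∧ dz: 4*y
Step 2: Apply d again to each 2-form coefficient. The only possible 3-form in R^3 is dx ∧ dy ∧ dz, with coefficient
  ∂(coeff of dy∧dz)/∂x - ∂(coeff of dx∧dz)/∂y + ∂(coeff of dx∧dy)/∂z
  = ∂/∂x (4*y) - ∂/∂y (2*x - y) + ∂/∂z (3*x - z).
Each of these terms simplifies to sums of mixed partials that cancel in pairs. The result is 0 (by equality of mixed partials for smooth functions — Schwarz / Clairaut).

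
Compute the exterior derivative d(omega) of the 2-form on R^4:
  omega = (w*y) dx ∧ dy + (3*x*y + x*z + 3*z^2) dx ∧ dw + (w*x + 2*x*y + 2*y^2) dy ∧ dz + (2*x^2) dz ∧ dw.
d(omega) = (-3*x + y) dx ∧ dy ∧ dw + (3*x - 6*z) dx ∧ dz ∧ dw + (w + 2*y) dx ∧ dy ∧ dz + (x) dy ∧ dz ∧ dw

For a 2-form omega = sum_{i<j} g_{ij} dx_i ∧ dx_j, the exterior derivative is
  d(omega) = sum_{i<j} d(g_{ij}) ∧ dx_i ∧ dx_j = sum_{i<j, k} (∂g_{ij}/∂x_k) dx_k ∧ dx_i ∧ dx_j.
Expand each term, using dx_k ∧ dx_i ∧ dx_j = sgn(permutation) dx_{(a)} ∧ dx_{(b)} ∧ dx_{(c)} with (a < b < c) sorted:
  d(w*y) includes (∂/∂w)(w*y) dw = (y) dw, which multiplied by dx ∧ dy gives (y) dx ∧ dy ∧ dw
  d(3*x*y + x*z + 3*z^2) includes (∂/∂y)(3*x*y + x*z + 3*z^2) dy = (3*x) dy, which multiplied by dx ∧ dw gives (-3*x) dx ∧ dy ∧ dw
  d(3*x*y + x*z + 3*z^2) includes (∂/∂z)(3*x*y + x*z + 3*z^2) dz = (x + 6*z) dz, which multiplied by dx ∧ dw gives (-x - 6*z) dx ∧ dz ∧ dw
  d(w*x + 2*x*y + 2*y^2) includes (∂/∂x)(w*x + 2*x*y + 2*y^2) dx = (w + 2*y) dx, which multiplied by dy ∧ dz gives (w + 2*y) dx ∧ dy ∧ dz
  d(w*x + 2*x*y + 2*y^2) includes (∂/∂w)(w*x + 2*x*y + 2*y^2) dw = (x) dw, which multiplied by dy ∧ dz gives (x) dy ∧ dz ∧ dw
  d(2*x^2) includes (∂/∂x)(2*x^2) dx = (4*x) dx, which multiplied by dz ∧ dw gives (4*x) dx ∧ dz ∧ dw
Collecting like 3-forms: d(omega) = (-3*x + y) dx ∧ dy ∧ dw + (3*x - 6*z) dx ∧ dz ∧ dw + (w + 2*y) dx ∧ dy ∧ dz + (x) dy ∧ dz ∧ dw.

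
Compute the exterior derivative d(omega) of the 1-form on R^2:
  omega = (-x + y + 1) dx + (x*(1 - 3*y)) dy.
d(omega) = (-3*y) dx ∧ dy

For a 1-form omega = sum_i f_i dx_i, the exterior derivative is
  d(omega) = sum_{i < j} (∂f_j/∂x_i - ∂f_i/∂x_j) dx_i ∧ dx_j.
  coefficient of dx ∧ dy: ∂f_2/∂x - ∂f_1/∂y = ∂(x*(1 - 3*y))/∂x - ∂(-x + y + 1)/∂y = -3*y
Assembling: d(omega) = (-3*y) dx ∧ dy.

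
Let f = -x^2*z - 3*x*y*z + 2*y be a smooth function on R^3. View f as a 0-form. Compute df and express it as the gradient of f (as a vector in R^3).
df = (z*(-2*x - 3*y)) dx + (-3*x*z + 2) dy + (x*(-x - 3*y)) dz; grad f = (z*(-2*x - 3*y), -3*x*z + 2, x*(-x - 3*y))

For a 0-form f, d f = (∂f/∂x) dx + (∂f/∂y) dy + (∂f/∂z) dz. The components of the vector representation are exactly the entries of grad f in Cartesian coordinates:
  ∂f/∂x = z*(-2*x - 3*y)
  ∂f/∂y = -3*x*z + 2
  ∂f/∂z = x*(-x - 3*y).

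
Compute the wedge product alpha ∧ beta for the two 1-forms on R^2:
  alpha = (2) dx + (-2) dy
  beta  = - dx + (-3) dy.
alpha ∧ beta = (-8) dx ∧ dy

Distribute the wedge, using dx_i ∧ dx_j = -dx_j ∧ dx_i and dx_i ∧ dx_i = 0. For each pair (i, j) with i < j, the coefficient of dx_i ∧ dx_j in alpha ∧ beta is (alpha_i * beta_j - alpha_j * beta_i). Collecting: alpha ∧ beta = (-8) dx ∧ dy.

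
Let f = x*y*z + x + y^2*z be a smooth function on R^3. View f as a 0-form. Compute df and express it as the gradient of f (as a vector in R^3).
df = (y*z + 1) dx + (z*(x + 2*y)) dy + (y*(x + y)) dz; grad f = (y*z + 1, z*(x + 2*y), y*(x + y))

For a 0-form f, d f = (∂f/∂x) dx + (∂f/∂y) dy + (∂f/∂z) dz. The components of the vector representation are exactly the entries of grad f in Cartesian coordinates:
  ∂f/∂x = y*z + 1
  ∂f/∂y = z*(x + 2*y)
  ∂f/∂z = y*(x + y).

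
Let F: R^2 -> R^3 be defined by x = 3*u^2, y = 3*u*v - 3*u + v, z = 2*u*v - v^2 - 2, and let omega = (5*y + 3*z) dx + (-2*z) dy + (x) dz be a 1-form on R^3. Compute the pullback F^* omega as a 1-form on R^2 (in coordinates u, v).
F^* omega = (132*u^2*v - 90*u^2 - 30*u*v^2 + 42*u*v - 36*u + 6*v^3 - 6*v^2 + 12*v - 12) du + (6*u^3 - 18*u^2*v + 6*u*v^2 - 4*u*v + 12*u + 2*v^2 + 4) dv

Using F^*(f dg) = (f ∘ F) d(g ∘ F), substitute each coordinate x_i by F_i(u, v) in f_i, and replace dx_i by d F_i = (∂F_i/∂u) du + (∂F_i/∂v) dv.
  For the x component: f_1(F) = 21*u*v - 15*u - 3*v^2 + 5*v - 6; d F_1 = (6*u) du + (0) dv
  For the y component: f_2(F) = -4*u*v + 2*v^2 + 4; d F_2 = (3*v - 3) du + (3*u + 1) dv
  For the z component: f_3(F) = 3*u^2; d F_3 = (2*v) du + (2*u - 2*v) dv
Combining and collecting du, dv coefficients:
  coeff of du: 132*u^2*v - 90*u^2 - 30*u*v^2 + 42*u*v - 36*u + 6*v^3 - 6*v^2 + 12*v - 12
  coeff of dv: 6*u^3 - 18*u^2*v + 6*u*v^2 - 4*u*v + 12*u + 2*v^2 + 4
F^* omega = (132*u^2*v - 90*u^2 - 30*u*v^2 + 42*u*v - 36*u + 6*v^3 - 6*v^2 + 12*v - 12) du + (6*u^3 - 18*u^2*v + 6*u*v^2 - 4*u*v + 12*u + 2*v^2 + 4) dv.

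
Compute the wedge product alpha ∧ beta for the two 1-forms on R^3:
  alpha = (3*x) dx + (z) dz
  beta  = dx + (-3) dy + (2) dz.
alpha ∧ beta = (-9*x) dx ∧ dy + (6*x - z) dx ∧ dz + (3*z) dy ∧ dz

Distribute the wedge, using dx_i ∧ dx_j = -dx_j ∧ dx_i and dx_i ∧ dx_i = 0. For each pair (i, j) with i < j, the coefficient of dx_i ∧ dx_j in alpha ∧ beta is (alpha_i * beta_j - alpha_j * beta_i). Collecting: alpha ∧ beta = (-9*x) dx ∧ dy + (6*x - z) dx ∧ dz + (3*z) dy ∧ dz.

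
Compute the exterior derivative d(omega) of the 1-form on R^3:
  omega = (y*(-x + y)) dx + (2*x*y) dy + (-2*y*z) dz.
d(omega) = (x) dx ∧ dy + (-2*z) dy ∧ dz

For a 1-form omega = sum_i f_i dx_i, the exterior derivative is
  d(omega) = sum_{i < j} (∂f_j/∂x_i - ∂f_i/∂x_j) dx_i ∧ dx_j.
  coefficient of dx ∧ dy: ∂f_2/∂x - ∂f_1/∂y = ∂(2*x*y)/∂x - ∂(y*(-x + y))/∂y = x
  coefficient of dy ∧ dz: ∂f_3/∂y - ∂f_2/∂z = ∂(-2*y*z)/∂y - ∂(2*x*y)/∂z = -2*z
Assembling: d(omega) = (x) dx ∧ dy + (-2*z) dy ∧ dz.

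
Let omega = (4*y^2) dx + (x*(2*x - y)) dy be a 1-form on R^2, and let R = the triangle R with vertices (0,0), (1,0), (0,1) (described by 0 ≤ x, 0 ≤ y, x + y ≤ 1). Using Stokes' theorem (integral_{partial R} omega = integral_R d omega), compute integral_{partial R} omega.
integral_(partial R) omega = -5/6

Stokes: integral_partial_R omega = integral_R d omega with d omega = (∂Q/∂x - ∂P/∂y) dx ∧ dy.
  ∂Q/∂x = 4*x - y
  ∂P/∂y = 8*y
  integrand = ∂Q/∂x - ∂P/∂y = 4*x - 9*y.
Integrating over R: integral_0^1 integral_0^{1-x} (4*x - 9*y) dy dx = -5/6.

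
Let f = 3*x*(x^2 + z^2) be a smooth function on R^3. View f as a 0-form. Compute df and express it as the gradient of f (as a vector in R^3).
df = (9*x^2 + 3*z^2) dx + (0) dy + (6*x*z) dz; grad f = (9*x^2 + 3*z^2, 0, 6*x*z)

For a 0-form f, d f = (∂f/∂x) dx + (∂f/∂y) dy + (∂f/∂z) dz. The components of the vector representation are exactly the entries of grad f in Cartesian coordinates:
  ∂f/∂x = 9*x^2 + 3*z^2
  ∂f/∂y = 0
  ∂f/∂z = 6*x*z.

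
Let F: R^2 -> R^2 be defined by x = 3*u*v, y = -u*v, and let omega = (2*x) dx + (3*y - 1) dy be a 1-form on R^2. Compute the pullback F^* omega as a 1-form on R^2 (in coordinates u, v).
F^* omega = (v*(21*u*v + 1)) du + (u*(21*u*v + 1)) dv

Using F^*(f dg) = (f ∘ F) d(g ∘ F), substitute each coordinate x_i by F_i(u, v) in f_i, and replace dx_i by d F_i = (∂F_i/∂u) du + (∂F_i/∂v) dv.
  For the x component: f_1(F) = 6*u*v; d F_1 = (3*v) du + (3*u) dv
  For the y component: f_2(F) = -3*u*v - 1; d F_2 = (-v) du + (-u) dv
Combining and collecting du, dv coefficients:
  coeff of du: v*(21*u*v + 1)
  coeff of dv: u*(21*u*v + 1)
F^* omega = (v*(21*u*v + 1)) du + (u*(21*u*v + 1)) dv.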